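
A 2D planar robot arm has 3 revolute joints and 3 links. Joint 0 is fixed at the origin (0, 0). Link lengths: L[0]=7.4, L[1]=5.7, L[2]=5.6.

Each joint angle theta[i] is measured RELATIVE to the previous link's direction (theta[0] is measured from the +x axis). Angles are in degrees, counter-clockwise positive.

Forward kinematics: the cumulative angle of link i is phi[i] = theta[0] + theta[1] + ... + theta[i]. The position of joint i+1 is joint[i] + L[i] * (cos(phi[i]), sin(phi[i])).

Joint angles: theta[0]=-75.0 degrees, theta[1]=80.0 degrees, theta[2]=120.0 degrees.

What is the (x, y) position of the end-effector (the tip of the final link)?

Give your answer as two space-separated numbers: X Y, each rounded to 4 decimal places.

joint[0] = (0.0000, 0.0000)  (base)
link 0: phi[0] = -75 = -75 deg
  cos(-75 deg) = 0.2588, sin(-75 deg) = -0.9659
  joint[1] = (0.0000, 0.0000) + 7.4 * (0.2588, -0.9659) = (0.0000 + 1.9153, 0.0000 + -7.1479) = (1.9153, -7.1479)
link 1: phi[1] = -75 + 80 = 5 deg
  cos(5 deg) = 0.9962, sin(5 deg) = 0.0872
  joint[2] = (1.9153, -7.1479) + 5.7 * (0.9962, 0.0872) = (1.9153 + 5.6783, -7.1479 + 0.4968) = (7.5936, -6.6511)
link 2: phi[2] = -75 + 80 + 120 = 125 deg
  cos(125 deg) = -0.5736, sin(125 deg) = 0.8192
  joint[3] = (7.5936, -6.6511) + 5.6 * (-0.5736, 0.8192) = (7.5936 + -3.2120, -6.6511 + 4.5873) = (4.3815, -2.0638)
End effector: (4.3815, -2.0638)

Answer: 4.3815 -2.0638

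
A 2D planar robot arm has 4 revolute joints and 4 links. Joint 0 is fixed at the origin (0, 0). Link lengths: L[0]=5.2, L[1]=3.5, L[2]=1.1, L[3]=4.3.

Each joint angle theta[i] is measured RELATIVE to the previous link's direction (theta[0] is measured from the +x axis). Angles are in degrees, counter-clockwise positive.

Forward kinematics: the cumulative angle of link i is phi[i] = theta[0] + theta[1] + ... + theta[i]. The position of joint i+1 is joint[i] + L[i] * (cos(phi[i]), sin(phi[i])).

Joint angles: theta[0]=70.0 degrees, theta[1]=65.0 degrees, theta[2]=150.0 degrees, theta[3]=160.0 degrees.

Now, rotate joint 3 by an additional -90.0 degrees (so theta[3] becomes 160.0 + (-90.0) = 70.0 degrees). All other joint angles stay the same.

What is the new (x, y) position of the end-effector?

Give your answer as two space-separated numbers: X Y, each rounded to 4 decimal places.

joint[0] = (0.0000, 0.0000)  (base)
link 0: phi[0] = 70 = 70 deg
  cos(70 deg) = 0.3420, sin(70 deg) = 0.9397
  joint[1] = (0.0000, 0.0000) + 5.2 * (0.3420, 0.9397) = (0.0000 + 1.7785, 0.0000 + 4.8864) = (1.7785, 4.8864)
link 1: phi[1] = 70 + 65 = 135 deg
  cos(135 deg) = -0.7071, sin(135 deg) = 0.7071
  joint[2] = (1.7785, 4.8864) + 3.5 * (-0.7071, 0.7071) = (1.7785 + -2.4749, 4.8864 + 2.4749) = (-0.6964, 7.3613)
link 2: phi[2] = 70 + 65 + 150 = 285 deg
  cos(285 deg) = 0.2588, sin(285 deg) = -0.9659
  joint[3] = (-0.6964, 7.3613) + 1.1 * (0.2588, -0.9659) = (-0.6964 + 0.2847, 7.3613 + -1.0625) = (-0.4117, 6.2988)
link 3: phi[3] = 70 + 65 + 150 + 70 = 355 deg
  cos(355 deg) = 0.9962, sin(355 deg) = -0.0872
  joint[4] = (-0.4117, 6.2988) + 4.3 * (0.9962, -0.0872) = (-0.4117 + 4.2836, 6.2988 + -0.3748) = (3.8720, 5.9240)
End effector: (3.8720, 5.9240)

Answer: 3.8720 5.9240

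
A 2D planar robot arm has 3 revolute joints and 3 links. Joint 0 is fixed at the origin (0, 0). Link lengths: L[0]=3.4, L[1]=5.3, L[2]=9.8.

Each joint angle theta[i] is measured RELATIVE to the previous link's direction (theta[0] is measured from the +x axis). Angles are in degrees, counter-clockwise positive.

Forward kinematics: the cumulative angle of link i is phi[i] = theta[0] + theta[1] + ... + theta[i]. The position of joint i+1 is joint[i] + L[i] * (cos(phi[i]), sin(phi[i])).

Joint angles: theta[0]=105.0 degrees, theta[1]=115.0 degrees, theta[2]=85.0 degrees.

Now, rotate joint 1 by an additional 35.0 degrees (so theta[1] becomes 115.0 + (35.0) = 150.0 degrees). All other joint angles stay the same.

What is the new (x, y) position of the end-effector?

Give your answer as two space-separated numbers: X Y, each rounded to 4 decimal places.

joint[0] = (0.0000, 0.0000)  (base)
link 0: phi[0] = 105 = 105 deg
  cos(105 deg) = -0.2588, sin(105 deg) = 0.9659
  joint[1] = (0.0000, 0.0000) + 3.4 * (-0.2588, 0.9659) = (0.0000 + -0.8800, 0.0000 + 3.2841) = (-0.8800, 3.2841)
link 1: phi[1] = 105 + 150 = 255 deg
  cos(255 deg) = -0.2588, sin(255 deg) = -0.9659
  joint[2] = (-0.8800, 3.2841) + 5.3 * (-0.2588, -0.9659) = (-0.8800 + -1.3717, 3.2841 + -5.1194) = (-2.2517, -1.8353)
link 2: phi[2] = 105 + 150 + 85 = 340 deg
  cos(340 deg) = 0.9397, sin(340 deg) = -0.3420
  joint[3] = (-2.2517, -1.8353) + 9.8 * (0.9397, -0.3420) = (-2.2517 + 9.2090, -1.8353 + -3.3518) = (6.9573, -5.1871)
End effector: (6.9573, -5.1871)

Answer: 6.9573 -5.1871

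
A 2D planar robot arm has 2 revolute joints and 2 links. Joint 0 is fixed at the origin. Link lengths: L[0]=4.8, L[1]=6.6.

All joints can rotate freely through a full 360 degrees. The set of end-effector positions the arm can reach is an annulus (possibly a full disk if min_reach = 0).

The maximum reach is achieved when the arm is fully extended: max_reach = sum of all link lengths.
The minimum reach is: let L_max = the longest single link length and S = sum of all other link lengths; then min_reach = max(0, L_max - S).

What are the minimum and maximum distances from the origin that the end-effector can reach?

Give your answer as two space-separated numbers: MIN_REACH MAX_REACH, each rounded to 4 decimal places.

Answer: 1.8000 11.4000

Derivation:
Link lengths: [4.8, 6.6]
max_reach = 4.8 + 6.6 = 11.4
L_max = max([4.8, 6.6]) = 6.6
S (sum of others) = 11.4 - 6.6 = 4.8
min_reach = max(0, 6.6 - 4.8) = max(0, 1.8) = 1.8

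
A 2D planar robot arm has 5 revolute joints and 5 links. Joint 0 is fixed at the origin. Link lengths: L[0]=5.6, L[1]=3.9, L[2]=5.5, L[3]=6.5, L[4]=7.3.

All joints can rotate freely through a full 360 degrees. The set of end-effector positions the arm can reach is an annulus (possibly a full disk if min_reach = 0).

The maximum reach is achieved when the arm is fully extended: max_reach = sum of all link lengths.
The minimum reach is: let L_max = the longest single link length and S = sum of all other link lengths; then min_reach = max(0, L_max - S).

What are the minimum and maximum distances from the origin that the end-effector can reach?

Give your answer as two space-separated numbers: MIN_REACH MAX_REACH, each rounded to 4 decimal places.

Link lengths: [5.6, 3.9, 5.5, 6.5, 7.3]
max_reach = 5.6 + 3.9 + 5.5 + 6.5 + 7.3 = 28.8
L_max = max([5.6, 3.9, 5.5, 6.5, 7.3]) = 7.3
S (sum of others) = 28.8 - 7.3 = 21.5
min_reach = max(0, 7.3 - 21.5) = max(0, -14.2) = 0

Answer: 0.0000 28.8000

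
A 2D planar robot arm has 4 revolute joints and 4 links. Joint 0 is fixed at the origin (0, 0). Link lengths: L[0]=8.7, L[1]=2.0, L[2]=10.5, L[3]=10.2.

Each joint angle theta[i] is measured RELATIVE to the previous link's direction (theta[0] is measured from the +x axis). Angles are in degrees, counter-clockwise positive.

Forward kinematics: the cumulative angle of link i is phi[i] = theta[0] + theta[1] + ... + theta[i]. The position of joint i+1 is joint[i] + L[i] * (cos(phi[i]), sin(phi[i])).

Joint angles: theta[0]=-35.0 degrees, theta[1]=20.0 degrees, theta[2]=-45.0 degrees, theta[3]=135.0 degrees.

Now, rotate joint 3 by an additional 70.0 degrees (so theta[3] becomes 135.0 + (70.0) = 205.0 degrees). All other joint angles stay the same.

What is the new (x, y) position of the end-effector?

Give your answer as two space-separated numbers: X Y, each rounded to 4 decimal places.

joint[0] = (0.0000, 0.0000)  (base)
link 0: phi[0] = -35 = -35 deg
  cos(-35 deg) = 0.8192, sin(-35 deg) = -0.5736
  joint[1] = (0.0000, 0.0000) + 8.7 * (0.8192, -0.5736) = (0.0000 + 7.1266, 0.0000 + -4.9901) = (7.1266, -4.9901)
link 1: phi[1] = -35 + 20 = -15 deg
  cos(-15 deg) = 0.9659, sin(-15 deg) = -0.2588
  joint[2] = (7.1266, -4.9901) + 2 * (0.9659, -0.2588) = (7.1266 + 1.9319, -4.9901 + -0.5176) = (9.0585, -5.5078)
link 2: phi[2] = -35 + 20 + -45 = -60 deg
  cos(-60 deg) = 0.5000, sin(-60 deg) = -0.8660
  joint[3] = (9.0585, -5.5078) + 10.5 * (0.5000, -0.8660) = (9.0585 + 5.2500, -5.5078 + -9.0933) = (14.3085, -14.6010)
link 3: phi[3] = -35 + 20 + -45 + 205 = 145 deg
  cos(145 deg) = -0.8192, sin(145 deg) = 0.5736
  joint[4] = (14.3085, -14.6010) + 10.2 * (-0.8192, 0.5736) = (14.3085 + -8.3554, -14.6010 + 5.8505) = (5.9531, -8.7505)
End effector: (5.9531, -8.7505)

Answer: 5.9531 -8.7505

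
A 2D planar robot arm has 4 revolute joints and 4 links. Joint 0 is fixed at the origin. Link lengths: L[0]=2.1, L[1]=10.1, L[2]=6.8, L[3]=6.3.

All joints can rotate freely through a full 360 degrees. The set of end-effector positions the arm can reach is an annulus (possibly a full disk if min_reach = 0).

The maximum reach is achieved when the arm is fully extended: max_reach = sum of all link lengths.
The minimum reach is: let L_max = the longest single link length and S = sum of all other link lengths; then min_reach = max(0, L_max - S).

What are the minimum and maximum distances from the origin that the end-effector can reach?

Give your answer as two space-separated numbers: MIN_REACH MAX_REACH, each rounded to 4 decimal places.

Answer: 0.0000 25.3000

Derivation:
Link lengths: [2.1, 10.1, 6.8, 6.3]
max_reach = 2.1 + 10.1 + 6.8 + 6.3 = 25.3
L_max = max([2.1, 10.1, 6.8, 6.3]) = 10.1
S (sum of others) = 25.3 - 10.1 = 15.2
min_reach = max(0, 10.1 - 15.2) = max(0, -5.1) = 0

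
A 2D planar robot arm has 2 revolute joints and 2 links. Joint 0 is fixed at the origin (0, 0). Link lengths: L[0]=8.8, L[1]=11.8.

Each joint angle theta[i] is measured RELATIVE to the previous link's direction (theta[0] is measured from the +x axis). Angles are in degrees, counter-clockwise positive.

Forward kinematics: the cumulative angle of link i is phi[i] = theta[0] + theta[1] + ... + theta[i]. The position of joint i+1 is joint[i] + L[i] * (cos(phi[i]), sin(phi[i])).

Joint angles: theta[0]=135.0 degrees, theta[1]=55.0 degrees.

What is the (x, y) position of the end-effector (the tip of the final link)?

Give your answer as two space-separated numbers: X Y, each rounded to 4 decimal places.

joint[0] = (0.0000, 0.0000)  (base)
link 0: phi[0] = 135 = 135 deg
  cos(135 deg) = -0.7071, sin(135 deg) = 0.7071
  joint[1] = (0.0000, 0.0000) + 8.8 * (-0.7071, 0.7071) = (0.0000 + -6.2225, 0.0000 + 6.2225) = (-6.2225, 6.2225)
link 1: phi[1] = 135 + 55 = 190 deg
  cos(190 deg) = -0.9848, sin(190 deg) = -0.1736
  joint[2] = (-6.2225, 6.2225) + 11.8 * (-0.9848, -0.1736) = (-6.2225 + -11.6207, 6.2225 + -2.0490) = (-17.8433, 4.1735)
End effector: (-17.8433, 4.1735)

Answer: -17.8433 4.1735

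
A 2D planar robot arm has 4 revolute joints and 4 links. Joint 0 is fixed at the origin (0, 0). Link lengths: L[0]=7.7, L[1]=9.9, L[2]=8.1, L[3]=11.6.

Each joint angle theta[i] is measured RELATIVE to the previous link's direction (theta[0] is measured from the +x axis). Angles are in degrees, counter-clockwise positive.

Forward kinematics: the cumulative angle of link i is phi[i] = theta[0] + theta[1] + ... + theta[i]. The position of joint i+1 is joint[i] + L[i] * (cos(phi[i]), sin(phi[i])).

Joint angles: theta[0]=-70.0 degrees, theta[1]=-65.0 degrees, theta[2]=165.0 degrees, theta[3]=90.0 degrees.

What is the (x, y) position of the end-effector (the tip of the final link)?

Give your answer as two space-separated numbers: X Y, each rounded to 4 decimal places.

Answer: -3.1520 -0.1401

Derivation:
joint[0] = (0.0000, 0.0000)  (base)
link 0: phi[0] = -70 = -70 deg
  cos(-70 deg) = 0.3420, sin(-70 deg) = -0.9397
  joint[1] = (0.0000, 0.0000) + 7.7 * (0.3420, -0.9397) = (0.0000 + 2.6336, 0.0000 + -7.2356) = (2.6336, -7.2356)
link 1: phi[1] = -70 + -65 = -135 deg
  cos(-135 deg) = -0.7071, sin(-135 deg) = -0.7071
  joint[2] = (2.6336, -7.2356) + 9.9 * (-0.7071, -0.7071) = (2.6336 + -7.0004, -7.2356 + -7.0004) = (-4.3668, -14.2360)
link 2: phi[2] = -70 + -65 + 165 = 30 deg
  cos(30 deg) = 0.8660, sin(30 deg) = 0.5000
  joint[3] = (-4.3668, -14.2360) + 8.1 * (0.8660, 0.5000) = (-4.3668 + 7.0148, -14.2360 + 4.0500) = (2.6480, -10.1860)
link 3: phi[3] = -70 + -65 + 165 + 90 = 120 deg
  cos(120 deg) = -0.5000, sin(120 deg) = 0.8660
  joint[4] = (2.6480, -10.1860) + 11.6 * (-0.5000, 0.8660) = (2.6480 + -5.8000, -10.1860 + 10.0459) = (-3.1520, -0.1401)
End effector: (-3.1520, -0.1401)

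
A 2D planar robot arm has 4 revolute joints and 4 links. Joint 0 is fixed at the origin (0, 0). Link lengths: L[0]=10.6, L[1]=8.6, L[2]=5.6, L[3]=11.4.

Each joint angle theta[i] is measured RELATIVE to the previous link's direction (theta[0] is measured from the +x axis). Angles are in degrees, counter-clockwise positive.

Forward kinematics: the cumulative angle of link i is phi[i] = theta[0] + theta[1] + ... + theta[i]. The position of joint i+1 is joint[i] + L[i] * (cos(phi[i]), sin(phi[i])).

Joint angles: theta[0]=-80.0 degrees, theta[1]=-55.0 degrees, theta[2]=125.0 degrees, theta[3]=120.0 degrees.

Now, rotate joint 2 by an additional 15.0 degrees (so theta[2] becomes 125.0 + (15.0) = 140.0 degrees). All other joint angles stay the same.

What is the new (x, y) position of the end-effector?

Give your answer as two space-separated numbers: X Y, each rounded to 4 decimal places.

joint[0] = (0.0000, 0.0000)  (base)
link 0: phi[0] = -80 = -80 deg
  cos(-80 deg) = 0.1736, sin(-80 deg) = -0.9848
  joint[1] = (0.0000, 0.0000) + 10.6 * (0.1736, -0.9848) = (0.0000 + 1.8407, 0.0000 + -10.4390) = (1.8407, -10.4390)
link 1: phi[1] = -80 + -55 = -135 deg
  cos(-135 deg) = -0.7071, sin(-135 deg) = -0.7071
  joint[2] = (1.8407, -10.4390) + 8.6 * (-0.7071, -0.7071) = (1.8407 + -6.0811, -10.4390 + -6.0811) = (-4.2404, -16.5201)
link 2: phi[2] = -80 + -55 + 140 = 5 deg
  cos(5 deg) = 0.9962, sin(5 deg) = 0.0872
  joint[3] = (-4.2404, -16.5201) + 5.6 * (0.9962, 0.0872) = (-4.2404 + 5.5787, -16.5201 + 0.4881) = (1.3382, -16.0320)
link 3: phi[3] = -80 + -55 + 140 + 120 = 125 deg
  cos(125 deg) = -0.5736, sin(125 deg) = 0.8192
  joint[4] = (1.3382, -16.0320) + 11.4 * (-0.5736, 0.8192) = (1.3382 + -6.5388, -16.0320 + 9.3383) = (-5.2005, -6.6937)
End effector: (-5.2005, -6.6937)

Answer: -5.2005 -6.6937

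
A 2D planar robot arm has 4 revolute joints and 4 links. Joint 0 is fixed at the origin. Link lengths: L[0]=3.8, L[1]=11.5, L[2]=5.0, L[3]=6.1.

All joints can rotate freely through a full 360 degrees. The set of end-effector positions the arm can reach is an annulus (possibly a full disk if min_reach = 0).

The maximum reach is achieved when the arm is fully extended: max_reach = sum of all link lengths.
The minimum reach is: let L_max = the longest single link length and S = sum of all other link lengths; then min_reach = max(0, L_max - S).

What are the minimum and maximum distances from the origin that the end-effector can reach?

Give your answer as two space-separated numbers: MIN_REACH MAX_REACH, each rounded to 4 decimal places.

Answer: 0.0000 26.4000

Derivation:
Link lengths: [3.8, 11.5, 5.0, 6.1]
max_reach = 3.8 + 11.5 + 5 + 6.1 = 26.4
L_max = max([3.8, 11.5, 5.0, 6.1]) = 11.5
S (sum of others) = 26.4 - 11.5 = 14.9
min_reach = max(0, 11.5 - 14.9) = max(0, -3.4) = 0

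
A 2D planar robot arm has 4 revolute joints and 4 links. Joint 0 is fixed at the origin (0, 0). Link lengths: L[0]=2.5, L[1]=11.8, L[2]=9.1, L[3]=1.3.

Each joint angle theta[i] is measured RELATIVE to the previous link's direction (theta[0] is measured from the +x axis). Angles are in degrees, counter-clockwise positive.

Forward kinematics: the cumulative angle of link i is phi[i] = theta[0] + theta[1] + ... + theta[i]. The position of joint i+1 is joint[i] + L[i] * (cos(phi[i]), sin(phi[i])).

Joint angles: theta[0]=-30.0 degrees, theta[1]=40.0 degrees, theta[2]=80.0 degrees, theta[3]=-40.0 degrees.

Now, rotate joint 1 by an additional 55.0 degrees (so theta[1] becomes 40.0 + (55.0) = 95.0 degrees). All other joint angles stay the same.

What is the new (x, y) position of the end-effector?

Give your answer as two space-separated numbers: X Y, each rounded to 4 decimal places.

Answer: -0.6388 15.9197

Derivation:
joint[0] = (0.0000, 0.0000)  (base)
link 0: phi[0] = -30 = -30 deg
  cos(-30 deg) = 0.8660, sin(-30 deg) = -0.5000
  joint[1] = (0.0000, 0.0000) + 2.5 * (0.8660, -0.5000) = (0.0000 + 2.1651, 0.0000 + -1.2500) = (2.1651, -1.2500)
link 1: phi[1] = -30 + 95 = 65 deg
  cos(65 deg) = 0.4226, sin(65 deg) = 0.9063
  joint[2] = (2.1651, -1.2500) + 11.8 * (0.4226, 0.9063) = (2.1651 + 4.9869, -1.2500 + 10.6944) = (7.1520, 9.4444)
link 2: phi[2] = -30 + 95 + 80 = 145 deg
  cos(145 deg) = -0.8192, sin(145 deg) = 0.5736
  joint[3] = (7.1520, 9.4444) + 9.1 * (-0.8192, 0.5736) = (7.1520 + -7.4543, 9.4444 + 5.2195) = (-0.3023, 14.6640)
link 3: phi[3] = -30 + 95 + 80 + -40 = 105 deg
  cos(105 deg) = -0.2588, sin(105 deg) = 0.9659
  joint[4] = (-0.3023, 14.6640) + 1.3 * (-0.2588, 0.9659) = (-0.3023 + -0.3365, 14.6640 + 1.2557) = (-0.6388, 15.9197)
End effector: (-0.6388, 15.9197)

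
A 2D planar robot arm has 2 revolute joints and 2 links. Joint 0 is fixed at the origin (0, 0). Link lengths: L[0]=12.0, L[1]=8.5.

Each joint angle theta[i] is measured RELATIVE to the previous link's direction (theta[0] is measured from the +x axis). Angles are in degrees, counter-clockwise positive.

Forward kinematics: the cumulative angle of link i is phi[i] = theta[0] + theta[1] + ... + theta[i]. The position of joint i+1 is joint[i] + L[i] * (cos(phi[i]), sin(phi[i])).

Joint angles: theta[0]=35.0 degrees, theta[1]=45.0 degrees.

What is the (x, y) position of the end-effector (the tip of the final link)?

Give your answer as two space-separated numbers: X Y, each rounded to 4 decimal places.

Answer: 11.3058 15.2538

Derivation:
joint[0] = (0.0000, 0.0000)  (base)
link 0: phi[0] = 35 = 35 deg
  cos(35 deg) = 0.8192, sin(35 deg) = 0.5736
  joint[1] = (0.0000, 0.0000) + 12 * (0.8192, 0.5736) = (0.0000 + 9.8298, 0.0000 + 6.8829) = (9.8298, 6.8829)
link 1: phi[1] = 35 + 45 = 80 deg
  cos(80 deg) = 0.1736, sin(80 deg) = 0.9848
  joint[2] = (9.8298, 6.8829) + 8.5 * (0.1736, 0.9848) = (9.8298 + 1.4760, 6.8829 + 8.3709) = (11.3058, 15.2538)
End effector: (11.3058, 15.2538)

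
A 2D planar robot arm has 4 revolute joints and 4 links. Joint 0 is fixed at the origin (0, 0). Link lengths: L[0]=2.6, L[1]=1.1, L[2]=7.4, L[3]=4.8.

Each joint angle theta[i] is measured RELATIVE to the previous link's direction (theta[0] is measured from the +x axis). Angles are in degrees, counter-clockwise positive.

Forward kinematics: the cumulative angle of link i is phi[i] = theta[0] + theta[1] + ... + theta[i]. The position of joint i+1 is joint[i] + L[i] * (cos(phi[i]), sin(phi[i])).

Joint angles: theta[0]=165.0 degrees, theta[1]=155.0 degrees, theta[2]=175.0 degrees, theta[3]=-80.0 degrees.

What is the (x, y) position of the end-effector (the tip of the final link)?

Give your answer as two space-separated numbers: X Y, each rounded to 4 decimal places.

Answer: -4.1482 9.1304

Derivation:
joint[0] = (0.0000, 0.0000)  (base)
link 0: phi[0] = 165 = 165 deg
  cos(165 deg) = -0.9659, sin(165 deg) = 0.2588
  joint[1] = (0.0000, 0.0000) + 2.6 * (-0.9659, 0.2588) = (0.0000 + -2.5114, 0.0000 + 0.6729) = (-2.5114, 0.6729)
link 1: phi[1] = 165 + 155 = 320 deg
  cos(320 deg) = 0.7660, sin(320 deg) = -0.6428
  joint[2] = (-2.5114, 0.6729) + 1.1 * (0.7660, -0.6428) = (-2.5114 + 0.8426, 0.6729 + -0.7071) = (-1.6688, -0.0341)
link 2: phi[2] = 165 + 155 + 175 = 495 deg
  cos(495 deg) = -0.7071, sin(495 deg) = 0.7071
  joint[3] = (-1.6688, -0.0341) + 7.4 * (-0.7071, 0.7071) = (-1.6688 + -5.2326, -0.0341 + 5.2326) = (-6.9013, 5.1985)
link 3: phi[3] = 165 + 155 + 175 + -80 = 415 deg
  cos(415 deg) = 0.5736, sin(415 deg) = 0.8192
  joint[4] = (-6.9013, 5.1985) + 4.8 * (0.5736, 0.8192) = (-6.9013 + 2.7532, 5.1985 + 3.9319) = (-4.1482, 9.1304)
End effector: (-4.1482, 9.1304)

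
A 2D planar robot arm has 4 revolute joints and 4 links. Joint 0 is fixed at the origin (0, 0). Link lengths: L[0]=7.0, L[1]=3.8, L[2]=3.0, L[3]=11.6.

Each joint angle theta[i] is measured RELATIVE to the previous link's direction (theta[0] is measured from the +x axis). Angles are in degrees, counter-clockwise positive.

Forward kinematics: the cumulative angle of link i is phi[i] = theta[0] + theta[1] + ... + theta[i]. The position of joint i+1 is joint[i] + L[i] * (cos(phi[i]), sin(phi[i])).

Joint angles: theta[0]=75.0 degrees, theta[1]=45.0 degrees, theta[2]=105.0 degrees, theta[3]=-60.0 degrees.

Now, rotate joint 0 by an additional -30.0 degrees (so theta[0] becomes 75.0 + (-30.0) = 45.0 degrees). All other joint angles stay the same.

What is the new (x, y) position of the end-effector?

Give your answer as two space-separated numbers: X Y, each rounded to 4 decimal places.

joint[0] = (0.0000, 0.0000)  (base)
link 0: phi[0] = 45 = 45 deg
  cos(45 deg) = 0.7071, sin(45 deg) = 0.7071
  joint[1] = (0.0000, 0.0000) + 7 * (0.7071, 0.7071) = (0.0000 + 4.9497, 0.0000 + 4.9497) = (4.9497, 4.9497)
link 1: phi[1] = 45 + 45 = 90 deg
  cos(90 deg) = 0.0000, sin(90 deg) = 1.0000
  joint[2] = (4.9497, 4.9497) + 3.8 * (0.0000, 1.0000) = (4.9497 + 0.0000, 4.9497 + 3.8000) = (4.9497, 8.7497)
link 2: phi[2] = 45 + 45 + 105 = 195 deg
  cos(195 deg) = -0.9659, sin(195 deg) = -0.2588
  joint[3] = (4.9497, 8.7497) + 3 * (-0.9659, -0.2588) = (4.9497 + -2.8978, 8.7497 + -0.7765) = (2.0520, 7.9733)
link 3: phi[3] = 45 + 45 + 105 + -60 = 135 deg
  cos(135 deg) = -0.7071, sin(135 deg) = 0.7071
  joint[4] = (2.0520, 7.9733) + 11.6 * (-0.7071, 0.7071) = (2.0520 + -8.2024, 7.9733 + 8.2024) = (-6.1505, 16.1757)
End effector: (-6.1505, 16.1757)

Answer: -6.1505 16.1757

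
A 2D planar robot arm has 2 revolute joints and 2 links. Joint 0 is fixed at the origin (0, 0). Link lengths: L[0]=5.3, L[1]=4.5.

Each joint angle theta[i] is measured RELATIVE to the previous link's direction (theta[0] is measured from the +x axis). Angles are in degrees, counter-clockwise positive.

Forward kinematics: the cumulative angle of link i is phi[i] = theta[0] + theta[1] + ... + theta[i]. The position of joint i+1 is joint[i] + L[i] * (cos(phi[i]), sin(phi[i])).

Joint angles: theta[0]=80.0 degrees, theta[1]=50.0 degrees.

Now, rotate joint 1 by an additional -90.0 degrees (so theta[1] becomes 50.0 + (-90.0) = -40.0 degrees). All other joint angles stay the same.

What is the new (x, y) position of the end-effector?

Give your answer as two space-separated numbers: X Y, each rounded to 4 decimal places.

Answer: 4.3675 8.1120

Derivation:
joint[0] = (0.0000, 0.0000)  (base)
link 0: phi[0] = 80 = 80 deg
  cos(80 deg) = 0.1736, sin(80 deg) = 0.9848
  joint[1] = (0.0000, 0.0000) + 5.3 * (0.1736, 0.9848) = (0.0000 + 0.9203, 0.0000 + 5.2195) = (0.9203, 5.2195)
link 1: phi[1] = 80 + -40 = 40 deg
  cos(40 deg) = 0.7660, sin(40 deg) = 0.6428
  joint[2] = (0.9203, 5.2195) + 4.5 * (0.7660, 0.6428) = (0.9203 + 3.4472, 5.2195 + 2.8925) = (4.3675, 8.1120)
End effector: (4.3675, 8.1120)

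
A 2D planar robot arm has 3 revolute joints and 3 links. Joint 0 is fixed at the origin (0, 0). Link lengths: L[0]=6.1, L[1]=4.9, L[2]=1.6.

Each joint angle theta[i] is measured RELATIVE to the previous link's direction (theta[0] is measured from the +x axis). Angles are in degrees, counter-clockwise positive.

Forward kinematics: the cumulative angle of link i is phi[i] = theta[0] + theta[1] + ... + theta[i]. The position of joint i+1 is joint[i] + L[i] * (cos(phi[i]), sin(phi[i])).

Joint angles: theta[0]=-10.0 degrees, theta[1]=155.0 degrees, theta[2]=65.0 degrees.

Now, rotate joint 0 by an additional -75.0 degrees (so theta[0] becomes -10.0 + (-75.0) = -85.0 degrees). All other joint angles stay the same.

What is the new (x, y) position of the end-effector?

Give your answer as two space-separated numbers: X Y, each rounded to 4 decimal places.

Answer: 1.0762 -0.3409

Derivation:
joint[0] = (0.0000, 0.0000)  (base)
link 0: phi[0] = -85 = -85 deg
  cos(-85 deg) = 0.0872, sin(-85 deg) = -0.9962
  joint[1] = (0.0000, 0.0000) + 6.1 * (0.0872, -0.9962) = (0.0000 + 0.5317, 0.0000 + -6.0768) = (0.5317, -6.0768)
link 1: phi[1] = -85 + 155 = 70 deg
  cos(70 deg) = 0.3420, sin(70 deg) = 0.9397
  joint[2] = (0.5317, -6.0768) + 4.9 * (0.3420, 0.9397) = (0.5317 + 1.6759, -6.0768 + 4.6045) = (2.2075, -1.4723)
link 2: phi[2] = -85 + 155 + 65 = 135 deg
  cos(135 deg) = -0.7071, sin(135 deg) = 0.7071
  joint[3] = (2.2075, -1.4723) + 1.6 * (-0.7071, 0.7071) = (2.2075 + -1.1314, -1.4723 + 1.1314) = (1.0762, -0.3409)
End effector: (1.0762, -0.3409)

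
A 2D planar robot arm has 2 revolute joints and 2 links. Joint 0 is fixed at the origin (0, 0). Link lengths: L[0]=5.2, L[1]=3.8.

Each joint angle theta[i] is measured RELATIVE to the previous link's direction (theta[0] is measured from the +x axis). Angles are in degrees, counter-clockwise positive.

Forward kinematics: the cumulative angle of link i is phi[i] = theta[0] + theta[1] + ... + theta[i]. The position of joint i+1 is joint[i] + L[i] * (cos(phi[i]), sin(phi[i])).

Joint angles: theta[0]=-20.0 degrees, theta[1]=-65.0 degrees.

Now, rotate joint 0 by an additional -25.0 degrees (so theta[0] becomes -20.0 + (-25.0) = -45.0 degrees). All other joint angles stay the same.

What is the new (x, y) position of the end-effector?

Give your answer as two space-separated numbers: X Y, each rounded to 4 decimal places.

joint[0] = (0.0000, 0.0000)  (base)
link 0: phi[0] = -45 = -45 deg
  cos(-45 deg) = 0.7071, sin(-45 deg) = -0.7071
  joint[1] = (0.0000, 0.0000) + 5.2 * (0.7071, -0.7071) = (0.0000 + 3.6770, 0.0000 + -3.6770) = (3.6770, -3.6770)
link 1: phi[1] = -45 + -65 = -110 deg
  cos(-110 deg) = -0.3420, sin(-110 deg) = -0.9397
  joint[2] = (3.6770, -3.6770) + 3.8 * (-0.3420, -0.9397) = (3.6770 + -1.2997, -3.6770 + -3.5708) = (2.3773, -7.2478)
End effector: (2.3773, -7.2478)

Answer: 2.3773 -7.2478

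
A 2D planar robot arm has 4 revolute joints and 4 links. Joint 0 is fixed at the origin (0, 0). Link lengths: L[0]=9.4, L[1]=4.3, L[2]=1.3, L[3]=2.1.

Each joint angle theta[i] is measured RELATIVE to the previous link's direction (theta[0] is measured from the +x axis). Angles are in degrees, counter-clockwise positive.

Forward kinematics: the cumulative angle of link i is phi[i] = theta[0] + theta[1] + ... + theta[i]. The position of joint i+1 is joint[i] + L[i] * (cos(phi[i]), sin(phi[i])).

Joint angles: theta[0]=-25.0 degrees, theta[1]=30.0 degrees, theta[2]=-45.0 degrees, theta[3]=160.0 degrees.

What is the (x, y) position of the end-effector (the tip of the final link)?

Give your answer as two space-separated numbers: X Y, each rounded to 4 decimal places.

Answer: 12.7488 -2.6148

Derivation:
joint[0] = (0.0000, 0.0000)  (base)
link 0: phi[0] = -25 = -25 deg
  cos(-25 deg) = 0.9063, sin(-25 deg) = -0.4226
  joint[1] = (0.0000, 0.0000) + 9.4 * (0.9063, -0.4226) = (0.0000 + 8.5193, 0.0000 + -3.9726) = (8.5193, -3.9726)
link 1: phi[1] = -25 + 30 = 5 deg
  cos(5 deg) = 0.9962, sin(5 deg) = 0.0872
  joint[2] = (8.5193, -3.9726) + 4.3 * (0.9962, 0.0872) = (8.5193 + 4.2836, -3.9726 + 0.3748) = (12.8029, -3.5978)
link 2: phi[2] = -25 + 30 + -45 = -40 deg
  cos(-40 deg) = 0.7660, sin(-40 deg) = -0.6428
  joint[3] = (12.8029, -3.5978) + 1.3 * (0.7660, -0.6428) = (12.8029 + 0.9959, -3.5978 + -0.8356) = (13.7988, -4.4335)
link 3: phi[3] = -25 + 30 + -45 + 160 = 120 deg
  cos(120 deg) = -0.5000, sin(120 deg) = 0.8660
  joint[4] = (13.7988, -4.4335) + 2.1 * (-0.5000, 0.8660) = (13.7988 + -1.0500, -4.4335 + 1.8187) = (12.7488, -2.6148)
End effector: (12.7488, -2.6148)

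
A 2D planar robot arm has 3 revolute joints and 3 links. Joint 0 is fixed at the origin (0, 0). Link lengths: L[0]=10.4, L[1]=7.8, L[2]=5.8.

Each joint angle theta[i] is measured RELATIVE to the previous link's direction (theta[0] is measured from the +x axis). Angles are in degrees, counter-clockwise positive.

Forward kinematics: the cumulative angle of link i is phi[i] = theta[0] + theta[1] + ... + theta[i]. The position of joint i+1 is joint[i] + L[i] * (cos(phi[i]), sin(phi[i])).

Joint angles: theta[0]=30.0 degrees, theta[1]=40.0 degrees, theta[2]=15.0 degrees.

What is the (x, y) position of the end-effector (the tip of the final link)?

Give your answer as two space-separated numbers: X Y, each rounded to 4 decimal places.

Answer: 12.1799 18.3075

Derivation:
joint[0] = (0.0000, 0.0000)  (base)
link 0: phi[0] = 30 = 30 deg
  cos(30 deg) = 0.8660, sin(30 deg) = 0.5000
  joint[1] = (0.0000, 0.0000) + 10.4 * (0.8660, 0.5000) = (0.0000 + 9.0067, 0.0000 + 5.2000) = (9.0067, 5.2000)
link 1: phi[1] = 30 + 40 = 70 deg
  cos(70 deg) = 0.3420, sin(70 deg) = 0.9397
  joint[2] = (9.0067, 5.2000) + 7.8 * (0.3420, 0.9397) = (9.0067 + 2.6678, 5.2000 + 7.3296) = (11.6744, 12.5296)
link 2: phi[2] = 30 + 40 + 15 = 85 deg
  cos(85 deg) = 0.0872, sin(85 deg) = 0.9962
  joint[3] = (11.6744, 12.5296) + 5.8 * (0.0872, 0.9962) = (11.6744 + 0.5055, 12.5296 + 5.7779) = (12.1799, 18.3075)
End effector: (12.1799, 18.3075)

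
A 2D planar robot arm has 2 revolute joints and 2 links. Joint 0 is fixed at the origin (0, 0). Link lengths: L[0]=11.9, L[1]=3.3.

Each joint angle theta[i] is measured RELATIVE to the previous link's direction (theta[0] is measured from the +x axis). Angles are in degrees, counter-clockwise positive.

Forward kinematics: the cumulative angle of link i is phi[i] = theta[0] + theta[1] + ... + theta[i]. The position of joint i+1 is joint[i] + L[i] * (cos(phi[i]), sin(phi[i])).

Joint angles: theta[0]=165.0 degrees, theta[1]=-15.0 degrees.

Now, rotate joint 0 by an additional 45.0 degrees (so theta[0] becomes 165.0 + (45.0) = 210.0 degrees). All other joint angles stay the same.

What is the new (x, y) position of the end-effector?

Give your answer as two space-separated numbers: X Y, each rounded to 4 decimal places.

joint[0] = (0.0000, 0.0000)  (base)
link 0: phi[0] = 210 = 210 deg
  cos(210 deg) = -0.8660, sin(210 deg) = -0.5000
  joint[1] = (0.0000, 0.0000) + 11.9 * (-0.8660, -0.5000) = (0.0000 + -10.3057, 0.0000 + -5.9500) = (-10.3057, -5.9500)
link 1: phi[1] = 210 + -15 = 195 deg
  cos(195 deg) = -0.9659, sin(195 deg) = -0.2588
  joint[2] = (-10.3057, -5.9500) + 3.3 * (-0.9659, -0.2588) = (-10.3057 + -3.1876, -5.9500 + -0.8541) = (-13.4933, -6.8041)
End effector: (-13.4933, -6.8041)

Answer: -13.4933 -6.8041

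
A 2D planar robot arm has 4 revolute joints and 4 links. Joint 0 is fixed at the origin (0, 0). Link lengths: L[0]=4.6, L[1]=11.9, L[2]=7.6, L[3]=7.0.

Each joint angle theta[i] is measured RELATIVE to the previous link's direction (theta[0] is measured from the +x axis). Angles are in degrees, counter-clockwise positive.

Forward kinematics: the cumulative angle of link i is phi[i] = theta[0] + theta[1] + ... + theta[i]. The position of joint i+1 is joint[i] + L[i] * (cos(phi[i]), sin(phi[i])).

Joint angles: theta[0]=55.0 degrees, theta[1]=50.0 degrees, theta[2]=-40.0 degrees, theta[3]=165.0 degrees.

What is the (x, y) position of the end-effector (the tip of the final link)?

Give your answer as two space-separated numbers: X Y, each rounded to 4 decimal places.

joint[0] = (0.0000, 0.0000)  (base)
link 0: phi[0] = 55 = 55 deg
  cos(55 deg) = 0.5736, sin(55 deg) = 0.8192
  joint[1] = (0.0000, 0.0000) + 4.6 * (0.5736, 0.8192) = (0.0000 + 2.6385, 0.0000 + 3.7681) = (2.6385, 3.7681)
link 1: phi[1] = 55 + 50 = 105 deg
  cos(105 deg) = -0.2588, sin(105 deg) = 0.9659
  joint[2] = (2.6385, 3.7681) + 11.9 * (-0.2588, 0.9659) = (2.6385 + -3.0799, 3.7681 + 11.4945) = (-0.4415, 15.2626)
link 2: phi[2] = 55 + 50 + -40 = 65 deg
  cos(65 deg) = 0.4226, sin(65 deg) = 0.9063
  joint[3] = (-0.4415, 15.2626) + 7.6 * (0.4226, 0.9063) = (-0.4415 + 3.2119, 15.2626 + 6.8879) = (2.7704, 22.1506)
link 3: phi[3] = 55 + 50 + -40 + 165 = 230 deg
  cos(230 deg) = -0.6428, sin(230 deg) = -0.7660
  joint[4] = (2.7704, 22.1506) + 7 * (-0.6428, -0.7660) = (2.7704 + -4.4995, 22.1506 + -5.3623) = (-1.7291, 16.7882)
End effector: (-1.7291, 16.7882)

Answer: -1.7291 16.7882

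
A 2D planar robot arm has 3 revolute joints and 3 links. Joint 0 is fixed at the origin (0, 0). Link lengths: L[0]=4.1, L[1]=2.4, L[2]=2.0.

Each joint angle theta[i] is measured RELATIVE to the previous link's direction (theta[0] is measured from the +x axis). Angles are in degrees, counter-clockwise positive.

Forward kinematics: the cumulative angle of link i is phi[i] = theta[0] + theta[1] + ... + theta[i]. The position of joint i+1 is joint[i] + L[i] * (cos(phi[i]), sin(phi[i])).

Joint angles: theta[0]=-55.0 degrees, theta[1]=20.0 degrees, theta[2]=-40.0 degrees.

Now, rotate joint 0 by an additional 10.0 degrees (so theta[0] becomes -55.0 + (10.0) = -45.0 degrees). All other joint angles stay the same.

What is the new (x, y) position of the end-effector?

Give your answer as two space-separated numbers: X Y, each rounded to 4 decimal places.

joint[0] = (0.0000, 0.0000)  (base)
link 0: phi[0] = -45 = -45 deg
  cos(-45 deg) = 0.7071, sin(-45 deg) = -0.7071
  joint[1] = (0.0000, 0.0000) + 4.1 * (0.7071, -0.7071) = (0.0000 + 2.8991, 0.0000 + -2.8991) = (2.8991, -2.8991)
link 1: phi[1] = -45 + 20 = -25 deg
  cos(-25 deg) = 0.9063, sin(-25 deg) = -0.4226
  joint[2] = (2.8991, -2.8991) + 2.4 * (0.9063, -0.4226) = (2.8991 + 2.1751, -2.8991 + -1.0143) = (5.0743, -3.9134)
link 2: phi[2] = -45 + 20 + -40 = -65 deg
  cos(-65 deg) = 0.4226, sin(-65 deg) = -0.9063
  joint[3] = (5.0743, -3.9134) + 2 * (0.4226, -0.9063) = (5.0743 + 0.8452, -3.9134 + -1.8126) = (5.9195, -5.7260)
End effector: (5.9195, -5.7260)

Answer: 5.9195 -5.7260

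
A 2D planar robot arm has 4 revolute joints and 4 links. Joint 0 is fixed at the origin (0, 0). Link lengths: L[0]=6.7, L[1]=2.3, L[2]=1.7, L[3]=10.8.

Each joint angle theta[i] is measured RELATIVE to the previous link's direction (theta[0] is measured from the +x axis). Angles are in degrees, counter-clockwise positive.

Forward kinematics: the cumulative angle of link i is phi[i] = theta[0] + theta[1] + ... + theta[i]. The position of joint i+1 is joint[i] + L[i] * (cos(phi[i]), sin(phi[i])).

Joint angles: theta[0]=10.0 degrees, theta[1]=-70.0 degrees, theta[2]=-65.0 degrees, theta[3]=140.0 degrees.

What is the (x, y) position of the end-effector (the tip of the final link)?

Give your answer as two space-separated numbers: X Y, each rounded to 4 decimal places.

joint[0] = (0.0000, 0.0000)  (base)
link 0: phi[0] = 10 = 10 deg
  cos(10 deg) = 0.9848, sin(10 deg) = 0.1736
  joint[1] = (0.0000, 0.0000) + 6.7 * (0.9848, 0.1736) = (0.0000 + 6.5982, 0.0000 + 1.1634) = (6.5982, 1.1634)
link 1: phi[1] = 10 + -70 = -60 deg
  cos(-60 deg) = 0.5000, sin(-60 deg) = -0.8660
  joint[2] = (6.5982, 1.1634) + 2.3 * (0.5000, -0.8660) = (6.5982 + 1.1500, 1.1634 + -1.9919) = (7.7482, -0.8284)
link 2: phi[2] = 10 + -70 + -65 = -125 deg
  cos(-125 deg) = -0.5736, sin(-125 deg) = -0.8192
  joint[3] = (7.7482, -0.8284) + 1.7 * (-0.5736, -0.8192) = (7.7482 + -0.9751, -0.8284 + -1.3926) = (6.7731, -2.2210)
link 3: phi[3] = 10 + -70 + -65 + 140 = 15 deg
  cos(15 deg) = 0.9659, sin(15 deg) = 0.2588
  joint[4] = (6.7731, -2.2210) + 10.8 * (0.9659, 0.2588) = (6.7731 + 10.4320, -2.2210 + 2.7952) = (17.2051, 0.5743)
End effector: (17.2051, 0.5743)

Answer: 17.2051 0.5743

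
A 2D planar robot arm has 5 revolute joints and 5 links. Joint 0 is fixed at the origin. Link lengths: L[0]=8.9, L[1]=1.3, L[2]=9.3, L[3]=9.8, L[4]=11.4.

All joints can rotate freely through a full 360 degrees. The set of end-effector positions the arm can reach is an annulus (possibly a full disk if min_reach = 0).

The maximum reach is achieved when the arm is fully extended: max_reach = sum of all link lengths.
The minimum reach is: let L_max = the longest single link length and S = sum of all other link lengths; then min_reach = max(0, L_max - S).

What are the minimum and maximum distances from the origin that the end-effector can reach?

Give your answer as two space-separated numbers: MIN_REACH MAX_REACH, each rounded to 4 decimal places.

Answer: 0.0000 40.7000

Derivation:
Link lengths: [8.9, 1.3, 9.3, 9.8, 11.4]
max_reach = 8.9 + 1.3 + 9.3 + 9.8 + 11.4 = 40.7
L_max = max([8.9, 1.3, 9.3, 9.8, 11.4]) = 11.4
S (sum of others) = 40.7 - 11.4 = 29.3
min_reach = max(0, 11.4 - 29.3) = max(0, -17.9) = 0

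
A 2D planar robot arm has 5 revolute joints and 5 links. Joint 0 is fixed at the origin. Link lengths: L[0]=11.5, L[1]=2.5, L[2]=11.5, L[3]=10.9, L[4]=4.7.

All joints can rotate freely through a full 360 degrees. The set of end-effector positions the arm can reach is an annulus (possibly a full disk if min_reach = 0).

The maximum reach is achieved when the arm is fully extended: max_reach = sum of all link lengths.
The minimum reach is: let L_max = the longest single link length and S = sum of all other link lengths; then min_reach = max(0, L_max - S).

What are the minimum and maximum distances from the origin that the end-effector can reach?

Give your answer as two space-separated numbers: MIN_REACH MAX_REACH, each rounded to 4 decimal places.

Link lengths: [11.5, 2.5, 11.5, 10.9, 4.7]
max_reach = 11.5 + 2.5 + 11.5 + 10.9 + 4.7 = 41.1
L_max = max([11.5, 2.5, 11.5, 10.9, 4.7]) = 11.5
S (sum of others) = 41.1 - 11.5 = 29.6
min_reach = max(0, 11.5 - 29.6) = max(0, -18.1) = 0

Answer: 0.0000 41.1000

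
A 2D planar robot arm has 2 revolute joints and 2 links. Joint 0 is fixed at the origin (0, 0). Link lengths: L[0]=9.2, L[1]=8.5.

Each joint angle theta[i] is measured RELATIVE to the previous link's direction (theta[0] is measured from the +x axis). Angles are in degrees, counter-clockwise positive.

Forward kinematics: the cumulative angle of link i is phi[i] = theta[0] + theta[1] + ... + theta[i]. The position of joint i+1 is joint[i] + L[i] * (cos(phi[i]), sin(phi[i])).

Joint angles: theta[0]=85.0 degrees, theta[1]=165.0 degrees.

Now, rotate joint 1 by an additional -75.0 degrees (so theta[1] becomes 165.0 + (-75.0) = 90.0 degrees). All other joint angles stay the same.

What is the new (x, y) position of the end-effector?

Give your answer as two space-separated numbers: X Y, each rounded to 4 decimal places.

Answer: -7.6658 9.9058

Derivation:
joint[0] = (0.0000, 0.0000)  (base)
link 0: phi[0] = 85 = 85 deg
  cos(85 deg) = 0.0872, sin(85 deg) = 0.9962
  joint[1] = (0.0000, 0.0000) + 9.2 * (0.0872, 0.9962) = (0.0000 + 0.8018, 0.0000 + 9.1650) = (0.8018, 9.1650)
link 1: phi[1] = 85 + 90 = 175 deg
  cos(175 deg) = -0.9962, sin(175 deg) = 0.0872
  joint[2] = (0.8018, 9.1650) + 8.5 * (-0.9962, 0.0872) = (0.8018 + -8.4677, 9.1650 + 0.7408) = (-7.6658, 9.9058)
End effector: (-7.6658, 9.9058)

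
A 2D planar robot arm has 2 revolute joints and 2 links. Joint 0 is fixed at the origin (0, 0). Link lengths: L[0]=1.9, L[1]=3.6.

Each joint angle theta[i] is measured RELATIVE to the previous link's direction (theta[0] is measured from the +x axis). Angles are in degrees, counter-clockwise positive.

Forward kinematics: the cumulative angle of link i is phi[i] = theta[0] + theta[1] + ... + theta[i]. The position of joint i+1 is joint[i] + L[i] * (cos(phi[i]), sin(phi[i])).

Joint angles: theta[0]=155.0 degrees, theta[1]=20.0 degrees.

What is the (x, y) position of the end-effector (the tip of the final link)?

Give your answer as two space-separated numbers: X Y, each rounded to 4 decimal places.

joint[0] = (0.0000, 0.0000)  (base)
link 0: phi[0] = 155 = 155 deg
  cos(155 deg) = -0.9063, sin(155 deg) = 0.4226
  joint[1] = (0.0000, 0.0000) + 1.9 * (-0.9063, 0.4226) = (0.0000 + -1.7220, 0.0000 + 0.8030) = (-1.7220, 0.8030)
link 1: phi[1] = 155 + 20 = 175 deg
  cos(175 deg) = -0.9962, sin(175 deg) = 0.0872
  joint[2] = (-1.7220, 0.8030) + 3.6 * (-0.9962, 0.0872) = (-1.7220 + -3.5863, 0.8030 + 0.3138) = (-5.3083, 1.1167)
End effector: (-5.3083, 1.1167)

Answer: -5.3083 1.1167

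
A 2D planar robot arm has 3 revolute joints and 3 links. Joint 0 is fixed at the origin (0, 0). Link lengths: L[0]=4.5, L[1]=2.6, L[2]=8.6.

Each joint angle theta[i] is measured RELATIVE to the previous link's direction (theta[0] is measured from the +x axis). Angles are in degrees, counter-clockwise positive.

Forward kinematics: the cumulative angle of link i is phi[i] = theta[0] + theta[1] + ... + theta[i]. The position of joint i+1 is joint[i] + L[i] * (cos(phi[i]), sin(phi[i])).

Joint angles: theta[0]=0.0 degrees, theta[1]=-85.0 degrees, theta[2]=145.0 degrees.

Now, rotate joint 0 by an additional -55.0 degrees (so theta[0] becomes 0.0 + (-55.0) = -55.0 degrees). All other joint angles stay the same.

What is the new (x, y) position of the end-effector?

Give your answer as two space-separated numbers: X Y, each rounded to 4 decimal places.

joint[0] = (0.0000, 0.0000)  (base)
link 0: phi[0] = -55 = -55 deg
  cos(-55 deg) = 0.5736, sin(-55 deg) = -0.8192
  joint[1] = (0.0000, 0.0000) + 4.5 * (0.5736, -0.8192) = (0.0000 + 2.5811, 0.0000 + -3.6862) = (2.5811, -3.6862)
link 1: phi[1] = -55 + -85 = -140 deg
  cos(-140 deg) = -0.7660, sin(-140 deg) = -0.6428
  joint[2] = (2.5811, -3.6862) + 2.6 * (-0.7660, -0.6428) = (2.5811 + -1.9917, -3.6862 + -1.6712) = (0.5894, -5.3574)
link 2: phi[2] = -55 + -85 + 145 = 5 deg
  cos(5 deg) = 0.9962, sin(5 deg) = 0.0872
  joint[3] = (0.5894, -5.3574) + 8.6 * (0.9962, 0.0872) = (0.5894 + 8.5673, -5.3574 + 0.7495) = (9.1567, -4.6079)
End effector: (9.1567, -4.6079)

Answer: 9.1567 -4.6079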